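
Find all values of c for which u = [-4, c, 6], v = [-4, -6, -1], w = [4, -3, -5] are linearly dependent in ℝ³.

c = 9/2

Dependence holds iff the 3×3 matrix [u v w] is singular.
The determinant works out to 108 - 24*c.
Solving 108 - 24*c = 0 yields c = 9/2.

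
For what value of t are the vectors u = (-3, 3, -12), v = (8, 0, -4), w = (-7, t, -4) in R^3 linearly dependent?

Dependence holds iff the 3×3 matrix [u v w] is singular.
Expanding, det = 180 - 108*t.
Setting this to zero gives t = 5/3.

t = 5/3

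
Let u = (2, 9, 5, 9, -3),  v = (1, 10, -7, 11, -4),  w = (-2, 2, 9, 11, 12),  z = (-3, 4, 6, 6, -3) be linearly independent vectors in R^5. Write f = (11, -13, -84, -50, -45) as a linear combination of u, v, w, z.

f = -3u + 3v - 4w - 2z

Solve the system with u, v, w, z as columns and f as the right-hand side.
Row-reducing the augmented matrix gives the unique coefficients (α₁, …, α₄) = (-3, 3, -4, -2).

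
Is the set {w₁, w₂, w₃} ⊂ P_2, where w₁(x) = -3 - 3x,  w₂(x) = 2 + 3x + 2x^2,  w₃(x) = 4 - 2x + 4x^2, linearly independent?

Write each element as a coordinate vector in ℝ³ using {1, x, x^2}.
The matrix [w₁|w₂|w₃] has determinant -48.
A nonzero determinant means the columns are linearly independent.

linearly independent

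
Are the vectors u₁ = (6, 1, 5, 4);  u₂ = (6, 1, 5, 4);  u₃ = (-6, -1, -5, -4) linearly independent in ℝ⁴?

Row-reduce the matrix whose columns are u₁, u₂, u₃.
The reduction yields 1 nonzero row, so the rank is 1.
Since rank 1 < 3, the set is linearly dependent.

linearly dependent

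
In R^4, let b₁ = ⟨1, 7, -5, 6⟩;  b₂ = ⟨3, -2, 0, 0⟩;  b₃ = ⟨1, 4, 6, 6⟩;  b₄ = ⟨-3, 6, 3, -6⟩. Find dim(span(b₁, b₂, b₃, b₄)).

dim = 4

Form the matrix with b₁, b₂, b₃, b₄ as columns and reduce.
There are 4 pivot columns, so rank = 4.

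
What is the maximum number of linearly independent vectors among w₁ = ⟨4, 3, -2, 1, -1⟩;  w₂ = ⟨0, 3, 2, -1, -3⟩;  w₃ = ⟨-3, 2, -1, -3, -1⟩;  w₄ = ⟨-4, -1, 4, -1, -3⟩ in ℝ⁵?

4

Row-reduce the 4×5 matrix with these as rows.
Reduction leaves 4 leading entries, giving rank 4.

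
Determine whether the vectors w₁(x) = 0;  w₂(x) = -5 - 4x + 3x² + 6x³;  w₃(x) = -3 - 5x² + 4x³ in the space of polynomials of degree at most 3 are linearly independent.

linearly dependent

Write each element as a coordinate vector in ℝ⁴ using {1, x, …, x³}.
One of the vectors is the zero vector, so the set is linearly dependent.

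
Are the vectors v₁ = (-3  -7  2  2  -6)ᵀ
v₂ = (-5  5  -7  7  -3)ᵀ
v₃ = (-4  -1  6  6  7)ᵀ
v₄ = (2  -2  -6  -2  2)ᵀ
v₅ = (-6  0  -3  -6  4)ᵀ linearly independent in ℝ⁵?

linearly independent

Form the 5×5 matrix with these as columns; its determinant is -80080.
A nonzero determinant means the columns are linearly independent.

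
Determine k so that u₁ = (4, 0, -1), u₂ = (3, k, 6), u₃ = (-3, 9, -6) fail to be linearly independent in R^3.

The vectors are dependent exactly when the determinant of the matrix with rows u₁, u₂, u₃ vanishes.
Cofactor expansion gives det = -27*k - 243.
Solving -27*k - 243 = 0 yields k = -9.

k = -9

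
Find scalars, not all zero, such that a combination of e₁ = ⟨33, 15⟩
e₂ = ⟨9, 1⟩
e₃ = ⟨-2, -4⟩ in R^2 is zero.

Row-reduce the matrix with e₁, e₂, e₃ as columns; the null space gives the coefficients.
A generator of the null space is (1, -3, 3).

e₁ - 3e₂ + 3e₃ = 0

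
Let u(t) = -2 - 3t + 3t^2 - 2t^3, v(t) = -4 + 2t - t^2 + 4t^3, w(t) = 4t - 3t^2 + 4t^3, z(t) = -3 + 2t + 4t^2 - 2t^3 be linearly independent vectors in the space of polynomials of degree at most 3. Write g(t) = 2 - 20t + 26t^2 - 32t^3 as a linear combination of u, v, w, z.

g = 2u - 3v - 3w + 2z

Take coordinate vectors relative to {1, t, …, t^3}.
Since u, v, w, z are independent, the coefficients expressing g are uniquely determined by a linear system.
Row-reducing the augmented matrix gives the unique coefficients (α₁, …, α₄) = (2, -3, -3, 2).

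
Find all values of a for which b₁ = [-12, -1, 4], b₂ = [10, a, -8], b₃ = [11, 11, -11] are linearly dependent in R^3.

a = 29/4

Dependence holds iff the 3×3 matrix [b₁ b₂ b₃] is singular.
Cofactor expansion gives det = 88*a - 638.
Solving 88*a - 638 = 0 yields a = 29/4.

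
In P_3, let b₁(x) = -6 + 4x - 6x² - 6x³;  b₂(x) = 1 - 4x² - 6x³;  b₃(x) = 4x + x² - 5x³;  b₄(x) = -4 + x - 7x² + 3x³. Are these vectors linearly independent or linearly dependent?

linearly independent

Take coordinates with respect to the standard basis {1, x, …, x³}.
Place the vectors as rows of a 4×4 matrix and reduce to echelon form.
The reduction yields 4 nonzero rows, so the rank is 4.
Since rank = 4 (the number of vectors), the set is linearly independent.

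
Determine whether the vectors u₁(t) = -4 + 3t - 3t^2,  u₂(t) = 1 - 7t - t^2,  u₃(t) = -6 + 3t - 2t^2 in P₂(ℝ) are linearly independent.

linearly independent

Take coordinates with respect to the standard basis {1, t, t^2}.
Form the 3×3 matrix with these as columns; its determinant is 73.
A nonzero determinant means the columns are linearly independent.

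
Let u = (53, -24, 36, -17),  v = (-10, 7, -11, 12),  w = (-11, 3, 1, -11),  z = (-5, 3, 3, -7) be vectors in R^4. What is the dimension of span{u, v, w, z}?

Row-reduce the 4×4 matrix with these as rows.
There are 3 pivot columns, so rank = 3.

dim = 3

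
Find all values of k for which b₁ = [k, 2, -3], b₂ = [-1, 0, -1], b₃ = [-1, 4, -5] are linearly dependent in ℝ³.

Place the vectors as rows of a 3×3 matrix; dependence ⇔ determinant zero.
Cofactor expansion gives det = 4*k + 4.
This vanishes exactly when k = -1.

k = -1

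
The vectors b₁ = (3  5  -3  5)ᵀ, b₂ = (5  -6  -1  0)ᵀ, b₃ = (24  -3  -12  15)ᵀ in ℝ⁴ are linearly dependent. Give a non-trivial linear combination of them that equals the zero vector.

Set up α₁b₁ + … + α₃b₃ = 0 and solve the homogeneous system.
A generator of the null space is (3, 3, -1).

3b₁ + 3b₂ - b₃ = 0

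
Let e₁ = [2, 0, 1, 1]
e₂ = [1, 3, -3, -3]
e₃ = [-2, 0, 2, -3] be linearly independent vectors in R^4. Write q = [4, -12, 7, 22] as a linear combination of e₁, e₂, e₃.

Solve the system with e₁, e₂, e₃ as columns and q as the right-hand side.
The system has the unique solution (a₁, a₂, a₃) = (1, -4, -3).

q = e₁ - 4e₂ - 3e₃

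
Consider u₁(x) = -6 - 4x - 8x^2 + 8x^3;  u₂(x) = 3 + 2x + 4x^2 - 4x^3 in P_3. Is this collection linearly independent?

linearly dependent

Take coordinates with respect to the standard basis {1, x, …, x^3}.
One vector is a scalar multiple of another, so the set is dependent.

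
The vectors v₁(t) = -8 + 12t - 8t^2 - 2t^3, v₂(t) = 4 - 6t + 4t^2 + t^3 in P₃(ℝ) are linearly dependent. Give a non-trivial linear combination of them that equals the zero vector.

v₁ + 2v₂ = 0

Pass to coordinate vectors relative to the basis {1, t, …, t^3}.
Set up α₁v₁ + α₂v₂ = 0 and solve the homogeneous system.
The free variable yields coefficients (1, 2) (any nonzero multiple also works).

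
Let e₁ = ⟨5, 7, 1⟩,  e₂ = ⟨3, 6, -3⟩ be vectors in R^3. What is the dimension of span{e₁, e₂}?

Row-reduce the 2×3 matrix with these as rows.
Exactly 2 pivots survive; hence the rank is 2.

dim = 2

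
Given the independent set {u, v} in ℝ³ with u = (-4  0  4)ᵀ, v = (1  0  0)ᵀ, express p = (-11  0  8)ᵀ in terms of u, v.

Set up the augmented matrix [u | v | p] and row-reduce.
Back-substitution yields (c₁, c₂) = (2, -3).

p = 2u - 3v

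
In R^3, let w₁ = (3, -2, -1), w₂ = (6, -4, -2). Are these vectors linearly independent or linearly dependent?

Place the vectors as rows of a 2×3 matrix and reduce to echelon form.
The reduction yields 1 nonzero row, so the rank is 1.
Since rank 1 < 2, the set is linearly dependent.
Indeed 2w₁ - w₂ = 0.

linearly dependent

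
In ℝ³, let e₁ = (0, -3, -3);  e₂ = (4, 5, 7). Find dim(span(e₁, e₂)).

2

Put the 3×2 matrix [e₁|e₂] into echelon form.
The echelon form has 2 nonzero rows, so the rank is 2.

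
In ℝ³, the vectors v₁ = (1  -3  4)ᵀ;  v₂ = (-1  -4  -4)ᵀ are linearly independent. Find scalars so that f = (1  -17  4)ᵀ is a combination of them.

Set up the augmented matrix [v₁ | v₂ | f] and row-reduce.
Back-substitution yields (c₁, c₂) = (3, 2).

f = 3v₁ + 2v₂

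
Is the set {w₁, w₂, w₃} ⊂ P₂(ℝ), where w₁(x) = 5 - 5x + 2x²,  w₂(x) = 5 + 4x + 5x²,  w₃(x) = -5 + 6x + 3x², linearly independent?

linearly independent

Write each element as a coordinate vector in ℝ³ using {1, x, x²}.
Row-reduce the matrix whose columns are w₁, w₂, w₃.
The reduction yields 3 nonzero rows, so the rank is 3.
Since rank = 3 (the number of vectors), the set is linearly independent.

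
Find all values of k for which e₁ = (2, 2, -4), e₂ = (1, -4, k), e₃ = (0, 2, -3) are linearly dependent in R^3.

Dependence holds iff the 3×3 matrix [e₁ e₂ e₃] is singular.
Expanding, det = 22 - 4*k.
Setting this to zero gives k = 11/2.

k = 11/2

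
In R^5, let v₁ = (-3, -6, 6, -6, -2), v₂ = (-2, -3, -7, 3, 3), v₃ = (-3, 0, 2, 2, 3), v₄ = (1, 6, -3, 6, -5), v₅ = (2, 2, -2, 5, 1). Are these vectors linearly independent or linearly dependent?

linearly independent

Row-reduce the matrix whose columns are v₁, v₂, v₃, v₄, v₅.
The reduction yields 5 nonzero rows, so the rank is 5.
Since rank = 5 (the number of vectors), the set is linearly independent.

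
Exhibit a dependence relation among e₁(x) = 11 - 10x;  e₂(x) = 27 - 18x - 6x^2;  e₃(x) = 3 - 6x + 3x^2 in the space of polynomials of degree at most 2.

3e₁ - e₂ - 2e₃ = 0

Pass to coordinate vectors relative to the basis {1, x, x^2}.
Write the vectors as columns of a matrix and find a nonzero vector in its null space.
One solution (up to scaling) is (3, -1, -2).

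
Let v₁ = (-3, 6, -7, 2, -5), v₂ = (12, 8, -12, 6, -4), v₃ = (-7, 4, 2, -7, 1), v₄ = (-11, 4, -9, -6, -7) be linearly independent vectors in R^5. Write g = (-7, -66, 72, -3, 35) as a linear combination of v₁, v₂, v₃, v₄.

g = -3v₁ - 4v₂ - 3v₃ - v₄

Set up the augmented matrix [v₁ | v₂ | v₃ | v₄ | g] and row-reduce.
The system has the unique solution (c₁, …, c₄) = (-3, -4, -3, -1).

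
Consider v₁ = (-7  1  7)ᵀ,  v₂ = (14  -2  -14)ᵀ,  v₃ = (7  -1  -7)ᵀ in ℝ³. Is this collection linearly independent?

One vector is a scalar multiple of another, so the set is dependent.

linearly dependent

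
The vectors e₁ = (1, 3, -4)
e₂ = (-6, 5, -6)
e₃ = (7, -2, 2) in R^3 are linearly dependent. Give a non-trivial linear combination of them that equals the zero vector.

e₁ - e₂ - e₃ = 0

Set up α₁e₁ + … + α₃e₃ = 0 and solve the homogeneous system.
The free variable yields coefficients (1, -1, -1) (any nonzero multiple also works).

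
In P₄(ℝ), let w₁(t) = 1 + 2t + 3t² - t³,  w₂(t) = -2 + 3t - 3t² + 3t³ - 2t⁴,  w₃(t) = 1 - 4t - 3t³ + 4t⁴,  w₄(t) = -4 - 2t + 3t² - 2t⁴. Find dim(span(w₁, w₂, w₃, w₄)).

Represent each element by its coordinate vector in ℝ⁵.
Form the matrix with w₁, w₂, w₃, w₄ as columns and reduce.
There are 4 pivot columns, so rank = 4.

dim = 4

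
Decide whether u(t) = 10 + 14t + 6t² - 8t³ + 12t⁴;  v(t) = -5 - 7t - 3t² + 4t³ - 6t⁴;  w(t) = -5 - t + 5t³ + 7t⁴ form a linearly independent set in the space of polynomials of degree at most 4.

linearly dependent

Take coordinates with respect to the standard basis {1, t, …, t⁴}.
One vector is a scalar multiple of another, so the set is dependent.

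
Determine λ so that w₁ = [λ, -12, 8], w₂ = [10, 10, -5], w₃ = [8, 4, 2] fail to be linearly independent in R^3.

Place the vectors as rows of a 3×3 matrix; dependence ⇔ determinant zero.
Expanding, det = 40*λ + 400.
Setting this to zero gives λ = -10.

λ = -10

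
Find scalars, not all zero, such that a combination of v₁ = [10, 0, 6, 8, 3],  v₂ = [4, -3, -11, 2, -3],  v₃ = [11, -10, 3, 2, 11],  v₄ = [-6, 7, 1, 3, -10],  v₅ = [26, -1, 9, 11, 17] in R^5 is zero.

Row-reduce the matrix with v₁, v₂, v₃, v₄, v₅ as columns; the null space gives the coefficients.
A generator of the null space is (3, 0, -2, -3, -1).

3v₁ - 2v₃ - 3v₄ - v₅ = 0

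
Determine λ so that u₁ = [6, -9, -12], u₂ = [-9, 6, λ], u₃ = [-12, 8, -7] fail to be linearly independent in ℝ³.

λ = -21/4

The set is linearly dependent precisely when det[u₁; u₂; u₃] = 0.
Cofactor expansion gives det = 60*λ + 315.
Setting this to zero gives λ = -21/4.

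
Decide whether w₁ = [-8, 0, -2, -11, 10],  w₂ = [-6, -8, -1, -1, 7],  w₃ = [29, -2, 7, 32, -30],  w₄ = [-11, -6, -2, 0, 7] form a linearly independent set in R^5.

Place the vectors as rows of a 4×5 matrix and reduce to echelon form.
The reduction yields 3 nonzero rows, so the rank is 3.
Since rank 3 < 4, the set is linearly dependent.

linearly dependent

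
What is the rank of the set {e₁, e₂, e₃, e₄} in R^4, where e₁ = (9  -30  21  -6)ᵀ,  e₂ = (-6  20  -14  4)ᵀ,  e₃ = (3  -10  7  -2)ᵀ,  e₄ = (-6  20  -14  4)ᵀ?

Apply Gaussian elimination to the matrix whose rows are e₁, e₂, e₃, e₄.
The echelon form has 1 nonzero row, so the rank is 1.

rank 1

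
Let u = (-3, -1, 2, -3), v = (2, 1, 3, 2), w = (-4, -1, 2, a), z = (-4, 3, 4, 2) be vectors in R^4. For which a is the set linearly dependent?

Dependence holds iff the 4×4 matrix [u v w z] is singular.
Expanding, det = -55*a - 190.
Setting this to zero gives a = -38/11.

a = -38/11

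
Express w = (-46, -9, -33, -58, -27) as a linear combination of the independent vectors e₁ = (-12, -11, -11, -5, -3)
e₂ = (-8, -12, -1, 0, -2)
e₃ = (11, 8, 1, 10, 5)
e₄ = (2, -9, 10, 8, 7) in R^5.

Set up the augmented matrix [e₁ | e₂ | e₃ | e₄ | w] and row-reduce.
Back-substitution yields (c₁, …, c₄) = (2, -3, -4, -1).

w = 2e₁ - 3e₂ - 4e₃ - e₄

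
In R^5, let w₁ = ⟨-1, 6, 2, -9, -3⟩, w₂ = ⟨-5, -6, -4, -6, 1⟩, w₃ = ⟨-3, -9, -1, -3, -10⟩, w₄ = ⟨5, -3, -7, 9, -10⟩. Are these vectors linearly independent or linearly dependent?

Place the vectors as rows of a 4×5 matrix and reduce to echelon form.
The reduction yields 4 nonzero rows, so the rank is 4.
Since rank = 4 (the number of vectors), the set is linearly independent.

linearly independent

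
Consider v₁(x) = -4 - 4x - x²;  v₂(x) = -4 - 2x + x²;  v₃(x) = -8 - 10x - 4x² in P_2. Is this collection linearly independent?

Take coordinates with respect to the standard basis {1, x, x²}.
Form the 3×3 matrix with these as columns; its determinant is 0.
A zero determinant means the columns are linearly dependent.
Indeed 3v₁ - v₂ - v₃ = 0.

linearly dependent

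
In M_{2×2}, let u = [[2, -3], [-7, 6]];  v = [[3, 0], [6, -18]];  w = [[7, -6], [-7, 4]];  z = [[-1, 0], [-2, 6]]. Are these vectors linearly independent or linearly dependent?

Take coordinates with respect to the standard basis {E₁₁, E₁₂, E₂₁, E₂₂}.
One vector is a scalar multiple of another, so the set is dependent.

linearly dependent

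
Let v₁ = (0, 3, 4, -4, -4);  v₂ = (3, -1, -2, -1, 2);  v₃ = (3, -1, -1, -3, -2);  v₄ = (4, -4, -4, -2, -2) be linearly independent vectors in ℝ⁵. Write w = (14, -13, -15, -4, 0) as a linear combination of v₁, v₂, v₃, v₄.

Write w = c₁v₁ + … + c₄v₄ and equate components.
Back-substitution yields (c₁, …, c₄) = (-1, 1, 1, 2).

w = -v₁ + v₂ + v₃ + 2v₄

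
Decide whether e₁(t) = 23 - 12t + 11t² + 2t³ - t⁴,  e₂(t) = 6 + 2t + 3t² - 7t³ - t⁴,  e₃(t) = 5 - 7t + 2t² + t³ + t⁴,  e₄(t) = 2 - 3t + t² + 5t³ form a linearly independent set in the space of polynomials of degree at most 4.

linearly dependent

Write each element as a coordinate vector in ℝ⁵ using {1, t, …, t⁴}.
Row-reduce the matrix whose columns are e₁, e₂, e₃, e₄.
The reduction yields 3 nonzero rows, so the rank is 3.
Since rank 3 < 4, the set is linearly dependent.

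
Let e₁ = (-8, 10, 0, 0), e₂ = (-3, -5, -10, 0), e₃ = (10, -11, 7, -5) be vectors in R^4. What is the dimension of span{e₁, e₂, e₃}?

Row-reduce the 3×4 matrix with these as rows.
Exactly 3 pivots survive; hence the rank is 3.

dim = 3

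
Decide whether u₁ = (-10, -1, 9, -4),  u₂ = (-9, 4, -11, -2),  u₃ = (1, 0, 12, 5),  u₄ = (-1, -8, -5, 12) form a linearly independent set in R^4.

linearly independent

Place the vectors as rows of a 4×4 matrix and reduce to echelon form.
The reduction yields 4 nonzero rows, so the rank is 4.
Since rank = 4 (the number of vectors), the set is linearly independent.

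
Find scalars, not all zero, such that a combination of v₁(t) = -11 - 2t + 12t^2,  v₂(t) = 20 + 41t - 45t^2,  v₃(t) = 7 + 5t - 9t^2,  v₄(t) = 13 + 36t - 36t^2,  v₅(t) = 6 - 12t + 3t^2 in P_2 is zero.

v₂ - v₃ - v₄ = 0

Take coordinates with respect to {1, t, t^2}.
Set up α₁v₁ + … + α₅v₅ = 0 and solve the homogeneous system.
One solution (up to scaling) is (0, 1, -1, -1, 0).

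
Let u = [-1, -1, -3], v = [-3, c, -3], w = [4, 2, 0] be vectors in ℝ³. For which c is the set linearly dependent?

c = -2

Dependence holds iff the 3×3 matrix [u v w] is singular.
Expanding, det = 12*c + 24.
Setting this to zero gives c = -2.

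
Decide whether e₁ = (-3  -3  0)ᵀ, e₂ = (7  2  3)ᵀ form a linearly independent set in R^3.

linearly independent

Place the vectors as rows of a 2×3 matrix and reduce to echelon form.
The reduction yields 2 nonzero rows, so the rank is 2.
Since rank = 2 (the number of vectors), the set is linearly independent.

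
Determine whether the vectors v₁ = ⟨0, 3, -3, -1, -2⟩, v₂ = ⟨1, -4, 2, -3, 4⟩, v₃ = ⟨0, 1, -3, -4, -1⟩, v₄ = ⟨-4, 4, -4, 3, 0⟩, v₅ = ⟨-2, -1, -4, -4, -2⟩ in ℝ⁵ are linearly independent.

linearly independent

The matrix [v₁|v₂|v₃|v₄|v₅] has determinant -181.
A nonzero determinant means the columns are linearly independent.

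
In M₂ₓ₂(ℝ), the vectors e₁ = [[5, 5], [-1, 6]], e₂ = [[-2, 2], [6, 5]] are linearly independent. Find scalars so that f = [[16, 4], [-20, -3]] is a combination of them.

f = 2e₁ - 3e₂

Work in coordinates with respect to the standard basis {E₁₁, E₁₂, E₂₁, E₂₂}.
Write f = a₁e₁ + a₂e₂ and equate components.
Back-substitution yields (a₁, a₂) = (2, -3).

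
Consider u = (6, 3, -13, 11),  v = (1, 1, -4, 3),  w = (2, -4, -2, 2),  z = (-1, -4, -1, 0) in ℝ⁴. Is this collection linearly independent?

Place the vectors as rows of a 4×4 matrix and reduce to echelon form.
The reduction yields 3 nonzero rows, so the rank is 3.
Since rank 3 < 4, the set is linearly dependent.

linearly dependent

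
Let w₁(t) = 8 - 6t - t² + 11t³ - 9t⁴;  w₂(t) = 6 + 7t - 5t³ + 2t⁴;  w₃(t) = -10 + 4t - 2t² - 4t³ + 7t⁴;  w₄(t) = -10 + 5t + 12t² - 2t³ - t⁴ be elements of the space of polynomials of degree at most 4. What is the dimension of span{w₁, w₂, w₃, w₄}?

Represent each element by its coordinate vector in ℝ⁵.
Form the matrix with w₁, w₂, w₃, w₄ as columns and reduce.
Reduction leaves 4 leading entries, giving rank 4.

4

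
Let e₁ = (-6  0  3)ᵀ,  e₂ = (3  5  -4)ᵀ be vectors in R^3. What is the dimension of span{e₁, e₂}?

Form the matrix with e₁, e₂ as columns and reduce.
The echelon form has 2 nonzero rows, so the rank is 2.

2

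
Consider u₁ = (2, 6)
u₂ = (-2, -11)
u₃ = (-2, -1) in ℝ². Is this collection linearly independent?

There are 3 vectors in a 2-dimensional space, so they cannot be linearly independent.

linearly dependent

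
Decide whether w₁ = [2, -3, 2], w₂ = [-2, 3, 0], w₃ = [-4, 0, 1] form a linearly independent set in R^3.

linearly independent

Place the vectors as rows of a 3×3 matrix and reduce to echelon form.
The reduction yields 3 nonzero rows, so the rank is 3.
Since rank = 3 (the number of vectors), the set is linearly independent.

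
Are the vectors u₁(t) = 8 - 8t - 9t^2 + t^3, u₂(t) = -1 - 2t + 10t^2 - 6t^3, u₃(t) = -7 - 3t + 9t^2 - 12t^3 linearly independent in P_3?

linearly independent

Take coordinates with respect to the standard basis {1, t, …, t^3}.
Place the vectors as rows of a 3×4 matrix and reduce to echelon form.
The reduction yields 3 nonzero rows, so the rank is 3.
Since rank = 3 (the number of vectors), the set is linearly independent.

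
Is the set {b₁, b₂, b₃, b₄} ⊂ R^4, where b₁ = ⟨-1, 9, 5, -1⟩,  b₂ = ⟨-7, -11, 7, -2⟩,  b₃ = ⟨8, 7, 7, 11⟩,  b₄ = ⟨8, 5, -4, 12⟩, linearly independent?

linearly independent

The matrix [b₁|b₂|b₃|b₄] has determinant 7415.
A nonzero determinant means the columns are linearly independent.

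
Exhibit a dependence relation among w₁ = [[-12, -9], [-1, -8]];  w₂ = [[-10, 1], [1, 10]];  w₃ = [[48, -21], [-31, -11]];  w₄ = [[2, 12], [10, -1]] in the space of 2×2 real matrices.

2w₁ + 3w₂ + w₃ + 3w₄ = 0

Pass to coordinate vectors relative to the basis {E₁₁, E₁₂, E₂₁, E₂₂}.
Solve the homogeneous system with w₁, w₂, w₃, w₄ as columns by row-reducing the coefficient matrix.
One solution (up to scaling) is (2, 3, 1, 3).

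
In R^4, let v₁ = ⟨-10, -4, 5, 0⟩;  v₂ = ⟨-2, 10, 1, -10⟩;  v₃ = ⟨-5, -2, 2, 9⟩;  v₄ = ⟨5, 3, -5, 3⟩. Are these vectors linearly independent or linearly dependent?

Place the vectors as rows of a 4×4 matrix and reduce to echelon form.
The reduction yields 4 nonzero rows, so the rank is 4.
Since rank = 4 (the number of vectors), the set is linearly independent.

linearly independent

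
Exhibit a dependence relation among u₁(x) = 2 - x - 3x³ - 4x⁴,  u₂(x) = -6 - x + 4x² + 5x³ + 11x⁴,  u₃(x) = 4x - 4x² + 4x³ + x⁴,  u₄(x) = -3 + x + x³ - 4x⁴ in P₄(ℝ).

Take coordinates with respect to {1, x, …, x⁴}.
Set up α₁u₁ + … + α₄u₄ = 0 and solve the homogeneous system.
A generator of the null space is (3, 1, 1, 0).

3u₁ + u₂ + u₃ = 0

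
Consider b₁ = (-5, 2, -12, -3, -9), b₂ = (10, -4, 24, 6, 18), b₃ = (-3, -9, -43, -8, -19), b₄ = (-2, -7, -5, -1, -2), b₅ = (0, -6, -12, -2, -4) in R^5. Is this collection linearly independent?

linearly dependent

One vector is a scalar multiple of another, so the set is dependent.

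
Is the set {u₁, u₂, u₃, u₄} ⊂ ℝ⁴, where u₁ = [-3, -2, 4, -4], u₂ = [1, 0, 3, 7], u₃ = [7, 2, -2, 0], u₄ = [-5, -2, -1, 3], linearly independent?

linearly independent

Row-reduce the matrix whose columns are u₁, u₂, u₃, u₄.
The reduction yields 4 nonzero rows, so the rank is 4.
Since rank = 4 (the number of vectors), the set is linearly independent.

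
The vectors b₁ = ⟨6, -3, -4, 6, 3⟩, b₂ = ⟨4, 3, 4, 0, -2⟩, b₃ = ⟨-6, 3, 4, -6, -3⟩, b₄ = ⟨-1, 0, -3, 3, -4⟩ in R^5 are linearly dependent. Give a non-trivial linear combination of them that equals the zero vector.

Row-reduce the matrix with b₁, b₂, b₃, b₄ as columns; the null space gives the coefficients.
A generator of the null space is (1, 0, 1, 0).

b₁ + b₃ = 0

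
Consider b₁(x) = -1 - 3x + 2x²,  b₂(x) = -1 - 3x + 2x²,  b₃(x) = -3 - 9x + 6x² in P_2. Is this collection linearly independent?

linearly dependent

Write each element as a coordinate vector in ℝ³ using {1, x, x²}.
Form the 3×3 matrix with these as columns; its determinant is 0.
A zero determinant means the columns are linearly dependent.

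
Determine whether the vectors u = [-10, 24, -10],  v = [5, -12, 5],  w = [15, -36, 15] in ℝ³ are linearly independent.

linearly dependent

Place the vectors as rows of a 3×3 matrix and reduce to echelon form.
The reduction yields 1 nonzero row, so the rank is 1.
Since rank 1 < 3, the set is linearly dependent.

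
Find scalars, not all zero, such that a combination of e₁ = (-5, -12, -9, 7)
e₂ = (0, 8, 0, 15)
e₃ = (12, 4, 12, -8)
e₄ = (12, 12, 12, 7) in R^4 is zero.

e₂ + e₃ - e₄ = 0

Write the vectors as columns of a matrix and find a nonzero vector in its null space.
One solution (up to scaling) is (0, 1, 1, -1).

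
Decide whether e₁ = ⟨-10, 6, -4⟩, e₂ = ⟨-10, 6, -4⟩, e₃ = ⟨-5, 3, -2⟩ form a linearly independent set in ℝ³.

One vector is a scalar multiple of another, so the set is dependent.

linearly dependent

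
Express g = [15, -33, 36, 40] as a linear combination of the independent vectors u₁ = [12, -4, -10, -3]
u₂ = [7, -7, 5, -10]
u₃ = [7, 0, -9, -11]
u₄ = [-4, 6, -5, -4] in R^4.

Since u₁, u₂, u₃, u₄ are independent, the coefficients expressing g are uniquely determined by a linear system.
Back-substitution yields (a₁, …, a₄) = (2, 1, -4, -3).

g = 2u₁ + u₂ - 4u₃ - 3u₄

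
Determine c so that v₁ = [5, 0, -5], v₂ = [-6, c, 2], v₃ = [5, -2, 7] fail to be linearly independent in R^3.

c = 2/3

Place the vectors as rows of a 3×3 matrix; dependence ⇔ determinant zero.
Expanding, det = 60*c - 40.
Setting this to zero gives c = 2/3.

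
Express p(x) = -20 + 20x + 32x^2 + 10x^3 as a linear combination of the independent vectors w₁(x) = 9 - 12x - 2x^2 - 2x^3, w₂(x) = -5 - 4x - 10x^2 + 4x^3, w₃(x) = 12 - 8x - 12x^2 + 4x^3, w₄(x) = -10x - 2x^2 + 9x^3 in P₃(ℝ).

Take coordinate vectors relative to {1, x, …, x^3}.
Write p = α₁w₁ + … + α₄w₄ and equate components.
The system has the unique solution (α₁, …, α₄) = (-2, -2, -1, 2).

p = -2w₁ - 2w₂ - w₃ + 2w₄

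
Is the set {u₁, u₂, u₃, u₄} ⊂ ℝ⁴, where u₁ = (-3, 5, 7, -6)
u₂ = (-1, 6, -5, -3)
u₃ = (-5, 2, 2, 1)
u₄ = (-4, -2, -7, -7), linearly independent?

linearly independent

Row-reduce the matrix whose columns are u₁, u₂, u₃, u₄.
The reduction yields 4 nonzero rows, so the rank is 4.
Since rank = 4 (the number of vectors), the set is linearly independent.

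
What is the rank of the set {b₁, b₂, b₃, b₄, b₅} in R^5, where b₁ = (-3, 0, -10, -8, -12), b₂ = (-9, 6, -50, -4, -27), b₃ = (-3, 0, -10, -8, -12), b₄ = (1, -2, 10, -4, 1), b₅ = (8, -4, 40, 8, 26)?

Apply Gaussian elimination to the matrix whose rows are b₁, b₂, b₃, b₄, b₅.
The echelon form has 2 nonzero rows, so the rank is 2.

rank 2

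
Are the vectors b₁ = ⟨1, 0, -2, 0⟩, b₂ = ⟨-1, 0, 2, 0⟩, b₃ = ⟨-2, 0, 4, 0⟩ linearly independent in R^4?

linearly dependent

One vector is a scalar multiple of another, so the set is dependent.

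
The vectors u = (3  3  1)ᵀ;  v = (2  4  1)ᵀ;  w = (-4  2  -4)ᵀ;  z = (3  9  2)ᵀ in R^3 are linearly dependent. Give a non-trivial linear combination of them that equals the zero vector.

Write the vectors as columns of a matrix and find a nonzero vector in its null space.
One solution (up to scaling) is (1, -3, 0, 1).

u - 3v + z = 0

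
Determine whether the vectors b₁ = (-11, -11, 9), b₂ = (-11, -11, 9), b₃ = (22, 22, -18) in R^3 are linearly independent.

Form the 3×3 matrix with these as columns; its determinant is 0.
A zero determinant means the columns are linearly dependent.
Indeed b₁ - b₂ = 0.

linearly dependent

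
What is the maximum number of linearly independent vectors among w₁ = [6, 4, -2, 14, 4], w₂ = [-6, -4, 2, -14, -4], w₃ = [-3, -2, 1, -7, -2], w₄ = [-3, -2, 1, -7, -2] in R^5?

1

Apply Gaussian elimination to the matrix whose rows are w₁, w₂, w₃, w₄.
The echelon form has 1 nonzero row, so the rank is 1.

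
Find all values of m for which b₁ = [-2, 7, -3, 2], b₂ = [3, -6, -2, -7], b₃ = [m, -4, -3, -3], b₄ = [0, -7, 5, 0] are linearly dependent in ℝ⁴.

The set is linearly dependent precisely when det[b₁; b₂; b₃; b₄] = 0.
Expanding, det = 10*m - 190.
Setting this to zero gives m = 19.

m = 19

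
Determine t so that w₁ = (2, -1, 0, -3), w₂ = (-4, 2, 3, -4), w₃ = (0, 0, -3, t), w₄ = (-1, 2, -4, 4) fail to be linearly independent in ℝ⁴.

Place the vectors as rows of a 4×4 matrix; dependence ⇔ determinant zero.
Expanding, det = 9*t - 90.
Setting this to zero gives t = 10.

t = 10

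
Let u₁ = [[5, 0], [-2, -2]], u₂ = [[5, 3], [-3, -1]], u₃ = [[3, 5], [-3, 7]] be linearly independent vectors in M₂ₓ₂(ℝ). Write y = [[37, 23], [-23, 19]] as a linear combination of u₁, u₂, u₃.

Identify each element with its coordinate vector in ℝ⁴ via {E₁₁, E₁₂, E₂₁, E₂₂}.
Since u₁, u₂, u₃ are independent, the coefficients expressing y are uniquely determined by a linear system.
The system has the unique solution (a₁, a₂, a₃) = (4, 1, 4).

y = 4u₁ + u₂ + 4u₃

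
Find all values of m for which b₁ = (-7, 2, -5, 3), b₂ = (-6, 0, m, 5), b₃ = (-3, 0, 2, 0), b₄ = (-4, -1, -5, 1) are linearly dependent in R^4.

The set is linearly dependent precisely when det[b₁; b₂; b₃; b₄] = 0.
Cofactor expansion gives det = -15*m - 315.
This vanishes exactly when m = -21.

m = -21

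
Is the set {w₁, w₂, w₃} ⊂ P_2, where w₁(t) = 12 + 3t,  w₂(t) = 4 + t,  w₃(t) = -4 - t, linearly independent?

linearly dependent

Write each element as a coordinate vector in ℝ³ using {1, t, t²}.
Place the vectors as rows of a 3×3 matrix and reduce to echelon form.
The reduction yields 1 nonzero row, so the rank is 1.
Since rank 1 < 3, the set is linearly dependent.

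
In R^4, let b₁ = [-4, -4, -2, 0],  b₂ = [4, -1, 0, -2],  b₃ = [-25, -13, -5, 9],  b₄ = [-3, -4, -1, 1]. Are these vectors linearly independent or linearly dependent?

Form the 4×4 matrix with these as columns; its determinant is 0.
A zero determinant means the columns are linearly dependent.
Indeed b₁ - 3b₂ - b₃ + 3b₄ = 0.

linearly dependent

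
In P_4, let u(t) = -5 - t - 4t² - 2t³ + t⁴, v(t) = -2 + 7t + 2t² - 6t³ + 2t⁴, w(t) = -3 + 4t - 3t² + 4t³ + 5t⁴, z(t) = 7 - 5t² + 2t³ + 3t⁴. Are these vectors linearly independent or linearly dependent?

linearly independent

Take coordinates with respect to the standard basis {1, t, …, t⁴}.
Row-reduce the matrix whose columns are u, v, w, z.
The reduction yields 4 nonzero rows, so the rank is 4.
Since rank = 4 (the number of vectors), the set is linearly independent.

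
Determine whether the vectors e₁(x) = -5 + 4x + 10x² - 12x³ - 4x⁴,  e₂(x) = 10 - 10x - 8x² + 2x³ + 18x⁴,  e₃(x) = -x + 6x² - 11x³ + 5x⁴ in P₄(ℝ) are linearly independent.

Take coordinates with respect to the standard basis {1, x, …, x⁴}.
Place the vectors as rows of a 3×5 matrix and reduce to echelon form.
The reduction yields 2 nonzero rows, so the rank is 2.
Since rank 2 < 3, the set is linearly dependent.

linearly dependent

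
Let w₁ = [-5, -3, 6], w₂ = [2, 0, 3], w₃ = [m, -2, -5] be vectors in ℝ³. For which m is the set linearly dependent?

The set is linearly dependent precisely when det[w₁; w₂; w₃] = 0.
The determinant works out to -9*m - 84.
Solving -9*m - 84 = 0 yields m = -28/3.

m = -28/3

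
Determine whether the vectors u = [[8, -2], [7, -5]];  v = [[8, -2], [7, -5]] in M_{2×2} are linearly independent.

linearly dependent

Write each element as a coordinate vector in ℝ⁴ using {E₁₁, E₁₂, E₂₁, E₂₂}.
Two of the vectors are equal, giving an immediate dependence.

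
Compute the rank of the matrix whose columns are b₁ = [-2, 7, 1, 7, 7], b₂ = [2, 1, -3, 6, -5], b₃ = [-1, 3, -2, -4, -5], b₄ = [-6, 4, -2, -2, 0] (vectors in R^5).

Form the matrix with b₁, b₂, b₃, b₄ as columns and reduce.
There are 4 pivot columns, so rank = 4.

4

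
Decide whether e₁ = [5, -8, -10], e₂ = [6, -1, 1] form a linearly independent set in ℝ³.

linearly independent

Row-reduce the matrix whose columns are e₁, e₂.
The reduction yields 2 nonzero rows, so the rank is 2.
Since rank = 2 (the number of vectors), the set is linearly independent.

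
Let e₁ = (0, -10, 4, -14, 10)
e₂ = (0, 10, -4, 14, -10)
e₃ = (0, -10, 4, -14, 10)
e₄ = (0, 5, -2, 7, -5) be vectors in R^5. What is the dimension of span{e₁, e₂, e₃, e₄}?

Row-reduce the 4×5 matrix with these as rows.
Exactly 1 pivot survives; hence the rank is 1.

1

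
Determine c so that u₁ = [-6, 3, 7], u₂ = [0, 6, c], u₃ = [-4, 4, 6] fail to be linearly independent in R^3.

The vectors are dependent exactly when the determinant of the matrix with rows u₁, u₂, u₃ vanishes.
Cofactor expansion gives det = 12*c - 48.
This vanishes exactly when c = 4.

c = 4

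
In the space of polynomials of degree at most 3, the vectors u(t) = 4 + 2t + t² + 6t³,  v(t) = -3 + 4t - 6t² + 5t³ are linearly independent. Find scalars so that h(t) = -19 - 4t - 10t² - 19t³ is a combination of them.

Work in coordinates with respect to the standard basis {1, t, …, t³}.
Solve the system with u, v as columns and h as the right-hand side.
Back-substitution yields (α₁, α₂) = (-4, 1).

h = -4u + v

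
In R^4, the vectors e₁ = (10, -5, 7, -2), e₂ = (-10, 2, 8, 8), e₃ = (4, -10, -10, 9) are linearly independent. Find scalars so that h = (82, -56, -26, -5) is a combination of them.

h = 4e₁ - 3e₂ + 3e₃

Solve the system with e₁, e₂, e₃ as columns and h as the right-hand side.
Row-reducing the augmented matrix gives the unique coefficients (α₁, α₂, α₃) = (4, -3, 3).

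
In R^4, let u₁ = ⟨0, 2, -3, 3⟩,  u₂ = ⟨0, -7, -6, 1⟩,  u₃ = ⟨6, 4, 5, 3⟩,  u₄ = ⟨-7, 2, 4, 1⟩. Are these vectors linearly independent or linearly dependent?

Place the vectors as rows of a 4×4 matrix and reduce to echelon form.
The reduction yields 4 nonzero rows, so the rank is 4.
Since rank = 4 (the number of vectors), the set is linearly independent.

linearly independent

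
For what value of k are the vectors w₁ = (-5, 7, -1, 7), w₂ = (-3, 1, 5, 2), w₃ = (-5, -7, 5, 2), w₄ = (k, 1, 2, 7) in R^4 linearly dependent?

Dependence holds iff the 4×4 matrix [w₁ w₂ w₃ w₄] is singular.
Cofactor expansion gives det = -296*k - 2146.
Setting this to zero gives k = -29/4.

k = -29/4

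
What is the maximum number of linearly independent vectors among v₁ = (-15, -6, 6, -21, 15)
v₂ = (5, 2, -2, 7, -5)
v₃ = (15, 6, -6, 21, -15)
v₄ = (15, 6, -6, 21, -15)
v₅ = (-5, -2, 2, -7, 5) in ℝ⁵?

1

Apply Gaussian elimination to the matrix whose rows are v₁, v₂, v₃, v₄, v₅.
The echelon form has 1 nonzero row, so the rank is 1.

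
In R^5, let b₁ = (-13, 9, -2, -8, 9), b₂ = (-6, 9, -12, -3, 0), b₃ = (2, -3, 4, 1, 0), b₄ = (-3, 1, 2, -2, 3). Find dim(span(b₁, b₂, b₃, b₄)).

Apply Gaussian elimination to the matrix whose rows are b₁, b₂, b₃, b₄.
The echelon form has 2 nonzero rows, so the rank is 2.

dim = 2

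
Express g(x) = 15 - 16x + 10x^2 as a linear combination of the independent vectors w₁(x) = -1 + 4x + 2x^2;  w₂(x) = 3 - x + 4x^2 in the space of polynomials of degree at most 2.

g = -3w₁ + 4w₂

Work in coordinates with respect to the standard basis {1, x, x^2}.
Since w₁, w₂ are independent, the coefficients expressing g are uniquely determined by a linear system.
Row-reducing the augmented matrix gives the unique coefficients (a₁, a₂) = (-3, 4).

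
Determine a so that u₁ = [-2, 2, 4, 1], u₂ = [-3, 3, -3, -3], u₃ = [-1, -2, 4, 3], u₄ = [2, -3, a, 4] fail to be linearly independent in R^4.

The vectors are dependent exactly when the determinant of the matrix with rows u₁, u₂, u₃, u₄ vanishes.
Cofactor expansion gives det = 135 - 27*a.
This vanishes exactly when a = 5.

a = 5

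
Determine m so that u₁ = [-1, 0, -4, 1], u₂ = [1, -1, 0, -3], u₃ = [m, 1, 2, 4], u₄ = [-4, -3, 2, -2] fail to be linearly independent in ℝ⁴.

m = -2

Dependence holds iff the 4×4 matrix [u₁ u₂ u₃ u₄] is singular.
Expanding, det = -30*m - 60.
Setting this to zero gives m = -2.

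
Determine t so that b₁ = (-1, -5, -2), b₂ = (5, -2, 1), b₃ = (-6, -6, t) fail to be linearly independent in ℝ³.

t = -4

The set is linearly dependent precisely when det[b₁; b₂; b₃] = 0.
Cofactor expansion gives det = 27*t + 108.
Solving 27*t + 108 = 0 yields t = -4.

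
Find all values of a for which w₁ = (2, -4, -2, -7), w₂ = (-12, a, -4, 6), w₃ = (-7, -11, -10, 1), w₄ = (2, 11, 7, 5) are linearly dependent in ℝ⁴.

a = 56

The vectors are dependent exactly when the determinant of the matrix with rows w₁, w₂, w₃, w₄ vanishes.
The determinant works out to 15*a - 840.
Solving 15*a - 840 = 0 yields a = 56.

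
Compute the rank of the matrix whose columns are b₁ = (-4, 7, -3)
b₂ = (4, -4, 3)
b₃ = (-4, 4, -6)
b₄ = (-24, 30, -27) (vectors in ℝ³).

Form the matrix with b₁, b₂, b₃, b₄ as columns and reduce.
The echelon form has 3 nonzero rows, so the rank is 3.
(With 4 elements in a 3-dimensional space the rank is at most 3.)

3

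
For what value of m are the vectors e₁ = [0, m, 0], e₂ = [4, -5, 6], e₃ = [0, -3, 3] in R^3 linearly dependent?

The set is linearly dependent precisely when det[e₁; e₂; e₃] = 0.
Cofactor expansion gives det = -12*m.
Solving -12*m = 0 yields m = 0.

m = 0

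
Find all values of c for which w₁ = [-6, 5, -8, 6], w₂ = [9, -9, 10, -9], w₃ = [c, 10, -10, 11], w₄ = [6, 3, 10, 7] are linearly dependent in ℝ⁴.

c = -9

Dependence holds iff the 4×4 matrix [w₁ w₂ w₃ w₄] is singular.
The determinant works out to -208*c - 1872.
This vanishes exactly when c = -9.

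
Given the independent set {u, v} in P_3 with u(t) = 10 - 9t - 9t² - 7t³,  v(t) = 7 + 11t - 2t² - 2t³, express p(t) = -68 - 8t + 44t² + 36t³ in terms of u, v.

Take coordinate vectors relative to {1, t, …, t³}.
Write p = α₁u + α₂v and equate components.
Row-reducing the augmented matrix gives the unique coefficients (α₁, α₂) = (-4, -4).

p = -4u - 4v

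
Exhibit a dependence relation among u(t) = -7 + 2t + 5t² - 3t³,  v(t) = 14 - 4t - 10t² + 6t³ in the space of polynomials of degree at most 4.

Pass to coordinate vectors relative to the basis {1, t, …, t⁴}.
Set up α₁u + α₂v = 0 and solve the homogeneous system.
The free variable yields coefficients (2, 1) (any nonzero multiple also works).

2u + v = 0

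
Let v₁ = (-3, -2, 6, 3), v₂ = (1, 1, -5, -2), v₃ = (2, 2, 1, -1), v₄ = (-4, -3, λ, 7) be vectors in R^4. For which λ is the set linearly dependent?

The set is linearly dependent precisely when det[v₁; v₂; v₃; v₄] = 0.
Cofactor expansion gives det = 3*λ - 55.
Solving 3*λ - 55 = 0 yields λ = 55/3.

λ = 55/3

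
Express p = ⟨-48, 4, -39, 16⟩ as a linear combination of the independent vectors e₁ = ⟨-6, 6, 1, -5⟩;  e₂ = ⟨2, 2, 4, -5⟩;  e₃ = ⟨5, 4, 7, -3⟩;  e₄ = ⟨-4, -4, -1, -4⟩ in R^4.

Since e₁, e₂, e₃, e₄ are independent, the coefficients expressing p are uniquely determined by a linear system.
The system has the unique solution (α₁, …, α₄) = (4, -4, -4, -1).

p = 4e₁ - 4e₂ - 4e₃ - e₄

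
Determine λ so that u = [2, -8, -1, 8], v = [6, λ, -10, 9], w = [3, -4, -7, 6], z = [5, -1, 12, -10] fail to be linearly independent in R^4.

λ = -59/8

The set is linearly dependent precisely when det[u; v; w; z] = 0.
The determinant works out to 504*λ + 3717.
This vanishes exactly when λ = -59/8.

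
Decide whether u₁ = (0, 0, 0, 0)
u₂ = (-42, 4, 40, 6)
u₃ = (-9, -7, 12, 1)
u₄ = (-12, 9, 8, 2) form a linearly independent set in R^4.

linearly dependent

One of the vectors is the zero vector, so the set is linearly dependent.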